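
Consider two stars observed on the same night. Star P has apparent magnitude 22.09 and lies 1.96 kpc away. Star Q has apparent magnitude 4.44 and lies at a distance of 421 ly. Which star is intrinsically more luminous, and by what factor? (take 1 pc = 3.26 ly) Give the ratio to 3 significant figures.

Star P: d = 1.96 kpc = 1960 pc
Star P: M = m − 5 log₁₀ d + 5 = 22.09 − 5·3.2923 + 5 = 10.629
Star Q: d = 421 ly / 3.26 = 129.1 pc
Star Q: M = m − 5 log₁₀ d + 5 = 4.44 − 5·2.1111 + 5 = -1.115
ΔM = M_P − M_Q = 10.629 − (-1.115) = 11.744; smaller M is more luminous → Star Q.
L ratio = 10^(0.4 |ΔM|) = 10^4.698 = 49840

Star Q is more luminous, by a factor of 49800.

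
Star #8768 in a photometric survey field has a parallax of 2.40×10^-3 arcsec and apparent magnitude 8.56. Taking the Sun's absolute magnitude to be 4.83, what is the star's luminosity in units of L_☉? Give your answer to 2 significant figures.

L/L_☉ ≈ 56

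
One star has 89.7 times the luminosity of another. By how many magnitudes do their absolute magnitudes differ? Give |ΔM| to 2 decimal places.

Pogson: ΔM = −2.5 log₁₀(ratio) = −2.5 log₁₀(89.7) = −2.5 × 1.9528 = -4.882

|ΔM| ≈ 4.88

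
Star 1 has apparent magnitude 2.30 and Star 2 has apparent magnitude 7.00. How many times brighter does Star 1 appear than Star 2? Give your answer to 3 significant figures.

75.9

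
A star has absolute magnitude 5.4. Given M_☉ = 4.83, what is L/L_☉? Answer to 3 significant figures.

L/L_☉ ≈ 0.592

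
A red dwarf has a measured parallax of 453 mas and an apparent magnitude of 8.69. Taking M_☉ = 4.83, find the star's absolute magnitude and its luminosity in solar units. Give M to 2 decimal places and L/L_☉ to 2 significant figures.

M ≈ 11.97; L/L_☉ ≈ 1.4×10^-3

d = 1/p = 1000/453 mas = 2.208 pc
M = m − 5 log₁₀ d + 5 = 8.69 − 5·0.3439 + 5 = 11.970
M − M_☉ = 11.970 − 4.83 = 7.140
L/L_☉ = 10^(−0.4 × 7.140) = 1.393×10^-3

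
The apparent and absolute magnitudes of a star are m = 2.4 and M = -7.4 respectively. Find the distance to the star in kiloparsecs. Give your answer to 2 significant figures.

d ≈ 0.91 kpc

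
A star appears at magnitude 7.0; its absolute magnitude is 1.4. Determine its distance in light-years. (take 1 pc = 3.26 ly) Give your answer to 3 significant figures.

d ≈ 430 ly

Distance modulus: m − M = 7.0 − (1.4) = 5.600
m − M = 5 log₁₀ d − 5
log₁₀ d = (m − M)/5 + 1 = 2.1200
d = 10^2.1200 = 131.8 pc
= 429.8 ly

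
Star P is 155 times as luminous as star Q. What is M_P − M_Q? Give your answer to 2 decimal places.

M_P − M_Q ≈ -5.48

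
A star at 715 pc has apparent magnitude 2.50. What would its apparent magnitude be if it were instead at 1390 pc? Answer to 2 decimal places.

Flux ∝ 1/d², so Δm = 5 log₁₀(d₂/d₁) = 5 log₁₀(1390/715) = 1.444
m₂ = m₁ + Δm = 2.50 + (1.444) = 3.944

m ≈ 3.94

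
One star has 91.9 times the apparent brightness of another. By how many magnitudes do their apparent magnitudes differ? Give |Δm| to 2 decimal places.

Pogson: Δm = −2.5 log₁₀(ratio) = −2.5 log₁₀(91.9) = −2.5 × 1.9633 = -4.908

|Δm| ≈ 4.91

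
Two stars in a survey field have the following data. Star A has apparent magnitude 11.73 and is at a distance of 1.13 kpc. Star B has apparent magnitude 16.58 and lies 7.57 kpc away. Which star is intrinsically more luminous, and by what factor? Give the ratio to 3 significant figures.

Star A is more luminous, by a factor of 1.94.

Star A: d = 1.13 kpc = 1130 pc
Star A: M = m − 5 log₁₀ d + 5 = 11.73 − 5·3.0531 + 5 = 1.465
Star B: d = 7.57 kpc = 7570 pc
Star B: M = m − 5 log₁₀ d + 5 = 16.58 − 5·3.8791 + 5 = 2.185
ΔM = M_A − M_B = 1.465 − (2.185) = -0.720; smaller M is more luminous → Star A.
L ratio = 10^(0.4 |ΔM|) = 10^0.288 = 1.941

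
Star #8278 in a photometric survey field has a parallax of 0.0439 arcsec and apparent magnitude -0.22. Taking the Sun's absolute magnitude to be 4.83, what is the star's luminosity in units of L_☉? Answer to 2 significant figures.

L/L_☉ ≈ 540

d = 1/p = 1/0.0439″ = 22.78 pc
M = m − 5 log₁₀ d + 5 = -0.22 − 5·1.3575 + 5 = -2.008
M − M_☉ = -2.008 − 4.83 = -6.838
L/L_☉ = 10^(−0.4 × -6.838) = 543.3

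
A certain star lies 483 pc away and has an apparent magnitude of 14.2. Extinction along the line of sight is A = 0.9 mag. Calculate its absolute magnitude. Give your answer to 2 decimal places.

5 log₁₀(d/10 pc) = 5 log₁₀(483.0) − 5 = 8.420
M = m − 5 log₁₀(d/10) − A = 14.2 − 8.420 − 0.9 = 4.880

M ≈ 4.88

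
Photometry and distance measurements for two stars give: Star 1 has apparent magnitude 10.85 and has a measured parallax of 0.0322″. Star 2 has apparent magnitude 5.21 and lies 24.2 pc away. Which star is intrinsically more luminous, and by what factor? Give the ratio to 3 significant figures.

Star 1: d = 1/p = 1/0.0322″ = 31.06 pc
Star 1: M = m − 5 log₁₀ d + 5 = 10.85 − 5·1.4921 + 5 = 8.389
Star 2: M = m − 5 log₁₀ d + 5 = 5.21 − 5·1.3838 + 5 = 3.291
ΔM = M_1 − M_2 = 8.389 − (3.291) = 5.098; smaller M is more luminous → Star 2.
L ratio = 10^(0.4 |ΔM|) = 10^2.039 = 109.5

Star 2 is more luminous, by a factor of 109.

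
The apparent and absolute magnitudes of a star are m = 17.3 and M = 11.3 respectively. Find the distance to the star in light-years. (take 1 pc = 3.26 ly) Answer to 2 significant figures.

d ≈ 520 ly

Distance modulus: m − M = 17.3 − (11.3) = 6.000
m − M = 5 log₁₀ d − 5
log₁₀ d = (m − M)/5 + 1 = 2.2000
d = 10^2.2000 = 158.5 pc
= 516.7 ly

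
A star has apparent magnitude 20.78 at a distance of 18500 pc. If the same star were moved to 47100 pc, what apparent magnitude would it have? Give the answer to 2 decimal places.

m ≈ 22.81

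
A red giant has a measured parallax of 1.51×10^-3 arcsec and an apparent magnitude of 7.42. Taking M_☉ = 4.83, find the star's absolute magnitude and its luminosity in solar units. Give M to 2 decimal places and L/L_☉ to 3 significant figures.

M ≈ -1.69; L/L_☉ ≈ 404

d = 1/p = 1/1.51×10^-3″ = 662.3 pc
M = m − 5 log₁₀ d + 5 = 7.42 − 5·2.8210 + 5 = -1.685
M − M_☉ = -1.685 − 4.83 = -6.515
L/L_☉ = 10^(−0.4 × -6.515) = 403.7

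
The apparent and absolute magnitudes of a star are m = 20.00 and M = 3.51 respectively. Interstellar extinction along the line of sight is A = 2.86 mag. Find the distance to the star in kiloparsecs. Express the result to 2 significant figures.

m − M = 5 log₁₀(d/10 pc) + A  ⇒  20.00 − (3.51) − 2.86 = 5 log₁₀(d/10)
13.630 = 5 log₁₀(d/10)
log₁₀ d = (m − M − A)/5 + 1 = 3.7260
d = 10^3.7260 = 5321 pc
= 5.321 kpc

d ≈ 5.3 kpc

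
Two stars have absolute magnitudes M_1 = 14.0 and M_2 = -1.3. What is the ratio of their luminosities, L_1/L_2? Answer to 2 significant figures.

L_1/L_2 ≈ 7.6×10^-7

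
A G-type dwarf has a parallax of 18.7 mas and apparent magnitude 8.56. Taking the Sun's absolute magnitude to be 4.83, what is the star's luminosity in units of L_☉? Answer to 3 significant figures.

L/L_☉ ≈ 0.921

d = 1/p = 1000/18.7 mas = 53.48 pc
M = m − 5 log₁₀ d + 5 = 8.56 − 5·1.7282 + 5 = 4.919
M − M_☉ = 4.919 − 4.83 = 0.089
L/L_☉ = 10^(−0.4 × 0.089) = 0.9211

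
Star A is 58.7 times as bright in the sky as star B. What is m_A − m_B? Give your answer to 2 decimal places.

m_A − m_B ≈ -4.42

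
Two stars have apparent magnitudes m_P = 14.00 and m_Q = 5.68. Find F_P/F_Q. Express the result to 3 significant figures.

Magnitude difference = 8.32
Flux ratio = 10^(−0.4 Δm) = 10^(−0.4 × 8.32) = 10^-3.328 = 4.699×10^-4

F_P/F_Q ≈ 4.70×10^-4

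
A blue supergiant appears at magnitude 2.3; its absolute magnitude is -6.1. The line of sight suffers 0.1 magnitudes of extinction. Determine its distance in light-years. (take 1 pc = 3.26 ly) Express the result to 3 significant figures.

m − M = 5 log₁₀(d/10 pc) + A  ⇒  2.3 − (-6.1) − 0.1 = 5 log₁₀(d/10)
8.300 = 5 log₁₀(d/10)
log₁₀ d = (m − M − A)/5 + 1 = 2.6600
d = 10^2.6600 = 457.1 pc
= 1490 ly

d ≈ 1490 ly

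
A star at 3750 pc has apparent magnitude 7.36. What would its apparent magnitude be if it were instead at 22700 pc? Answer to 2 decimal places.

m ≈ 11.27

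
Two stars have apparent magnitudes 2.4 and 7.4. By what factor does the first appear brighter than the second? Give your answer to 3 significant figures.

Magnitude difference = -5.0
Flux ratio = 10^(−0.4 Δm) = 10^(−0.4 × -5.0) = 10^2.000 = 100.0

100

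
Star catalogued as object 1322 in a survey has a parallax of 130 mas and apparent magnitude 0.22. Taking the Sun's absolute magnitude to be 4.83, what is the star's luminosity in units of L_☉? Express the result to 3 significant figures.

d = 1/p = 1000/130 mas = 7.692 pc
M = m − 5 log₁₀ d + 5 = 0.22 − 5·0.8861 + 5 = 0.790
M − M_☉ = 0.790 − 4.83 = -4.040
L/L_☉ = 10^(−0.4 × -4.040) = 41.32

L/L_☉ ≈ 41.3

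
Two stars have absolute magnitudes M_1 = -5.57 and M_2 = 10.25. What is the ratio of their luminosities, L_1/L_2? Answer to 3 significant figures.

ΔM = M_1 − M_2 = -15.82
L_1/L_2 = 10^(−0.4 ΔM) = 10^6.328 = 2.128×10^6

L_1/L_2 ≈ 2.13×10^6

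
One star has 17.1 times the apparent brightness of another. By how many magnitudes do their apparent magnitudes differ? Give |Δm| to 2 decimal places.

Pogson: Δm = −2.5 log₁₀(ratio) = −2.5 log₁₀(17.1) = −2.5 × 1.2330 = -3.082

|Δm| ≈ 3.08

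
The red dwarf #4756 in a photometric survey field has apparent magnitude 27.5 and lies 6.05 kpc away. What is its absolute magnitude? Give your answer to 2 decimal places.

M ≈ 13.59

d = 6.05 kpc = 6050 pc
5 log₁₀(d/10 pc) = 5 log₁₀(6050) − 5 = 13.909
M = m − 5 log₁₀(d/10) = 27.5 − 13.909 = 13.591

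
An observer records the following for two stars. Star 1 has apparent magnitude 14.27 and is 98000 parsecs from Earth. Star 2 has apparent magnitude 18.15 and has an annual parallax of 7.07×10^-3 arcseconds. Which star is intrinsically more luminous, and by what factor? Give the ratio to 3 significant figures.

Star 1 is more luminous, by a factor of 1.71×10^7.

Star 1: M = m − 5 log₁₀ d + 5 = 14.27 − 5·4.9912 + 5 = -5.686
Star 2: d = 1/p = 1/7.07×10^-3″ = 141.4 pc
Star 2: M = m − 5 log₁₀ d + 5 = 18.15 − 5·2.1506 + 5 = 12.397
ΔM = M_1 − M_2 = -5.686 − (12.397) = -18.083; smaller M is more luminous → Star 1.
L ratio = 10^(0.4 |ΔM|) = 10^7.233 = 1.711×10^7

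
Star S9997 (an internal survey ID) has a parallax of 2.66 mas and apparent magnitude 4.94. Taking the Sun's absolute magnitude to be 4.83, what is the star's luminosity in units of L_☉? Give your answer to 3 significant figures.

L/L_☉ ≈ 1280

d = 1/p = 1000/2.66 mas = 375.9 pc
M = m − 5 log₁₀ d + 5 = 4.94 − 5·2.5751 + 5 = -2.936
M − M_☉ = -2.936 − 4.83 = -7.766
L/L_☉ = 10^(−0.4 × -7.766) = 1277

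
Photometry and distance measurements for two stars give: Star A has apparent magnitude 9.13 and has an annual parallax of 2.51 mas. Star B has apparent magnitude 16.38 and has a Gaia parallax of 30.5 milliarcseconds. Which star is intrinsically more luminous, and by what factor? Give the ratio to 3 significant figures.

Star A is more luminous, by a factor of 117000.

Star A: p = 2.51 mas = 2.51×10^-3″ → d = 1/p = 398.4 pc
Star A: M = m − 5 log₁₀ d + 5 = 9.13 − 5·2.6003 + 5 = 1.128
Star B: p = 30.5 mas = 0.0305″ → d = 1/p = 32.79 pc
Star B: M = m − 5 log₁₀ d + 5 = 16.38 − 5·1.5157 + 5 = 13.801
ΔM = M_A − M_B = 1.128 − (13.801) = -12.673; smaller M is more luminous → Star A.
L ratio = 10^(0.4 |ΔM|) = 10^5.069 = 117300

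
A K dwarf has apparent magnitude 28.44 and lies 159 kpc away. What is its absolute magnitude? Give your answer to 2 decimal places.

d = 159 kpc = 159000 pc
5 log₁₀(d/10 pc) = 5 log₁₀(159000) − 5 = 21.007
M = m − 5 log₁₀(d/10) = 28.44 − 21.007 = 7.433

M ≈ 7.43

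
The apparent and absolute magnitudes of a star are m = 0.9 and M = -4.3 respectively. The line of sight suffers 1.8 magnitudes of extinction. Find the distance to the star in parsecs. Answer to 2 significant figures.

d ≈ 48 pc

m − M = 5 log₁₀(d/10 pc) + A  ⇒  0.9 − (-4.3) − 1.8 = 5 log₁₀(d/10)
3.400 = 5 log₁₀(d/10)
log₁₀ d = (m − M − A)/5 + 1 = 1.6800
d = 10^1.6800 = 47.86 pc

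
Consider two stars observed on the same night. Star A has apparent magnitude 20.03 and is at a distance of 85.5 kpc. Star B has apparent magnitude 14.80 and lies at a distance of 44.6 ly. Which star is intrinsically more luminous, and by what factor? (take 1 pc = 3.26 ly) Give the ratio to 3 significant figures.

Star A is more luminous, by a factor of 316000.

Star A: d = 85.5 kpc = 85500 pc
Star A: M = m − 5 log₁₀ d + 5 = 20.03 − 5·4.9320 + 5 = 0.370
Star B: d = 44.6 ly / 3.26 = 13.68 pc
Star B: M = m − 5 log₁₀ d + 5 = 14.80 − 5·1.1361 + 5 = 14.119
ΔM = M_A − M_B = 0.370 − (14.119) = -13.749; smaller M is more luminous → Star A.
L ratio = 10^(0.4 |ΔM|) = 10^5.500 = 316000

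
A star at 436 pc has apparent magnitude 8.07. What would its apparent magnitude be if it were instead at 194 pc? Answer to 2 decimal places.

m ≈ 6.31

Flux ∝ 1/d², so Δm = 5 log₁₀(d₂/d₁) = 5 log₁₀(194/436) = -1.758
m₂ = m₁ + Δm = 8.07 + (-1.758) = 6.312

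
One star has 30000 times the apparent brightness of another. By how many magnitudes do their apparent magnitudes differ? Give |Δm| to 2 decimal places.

Pogson: Δm = −2.5 log₁₀(ratio) = −2.5 log₁₀(30000) = −2.5 × 4.4771 = -11.193

|Δm| ≈ 11.19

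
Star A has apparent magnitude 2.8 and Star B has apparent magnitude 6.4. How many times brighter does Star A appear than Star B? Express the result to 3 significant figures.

27.5

Δm = 2.8 − (6.4) = -3.6
Flux ratio = 10^(−0.4 Δm) = 10^(−0.4 × -3.6) = 10^1.440 = 27.54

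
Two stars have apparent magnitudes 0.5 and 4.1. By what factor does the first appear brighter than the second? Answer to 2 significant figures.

Magnitude difference = -3.6
Flux ratio = 10^(−0.4 Δm) = 10^(−0.4 × -3.6) = 10^1.440 = 27.54

28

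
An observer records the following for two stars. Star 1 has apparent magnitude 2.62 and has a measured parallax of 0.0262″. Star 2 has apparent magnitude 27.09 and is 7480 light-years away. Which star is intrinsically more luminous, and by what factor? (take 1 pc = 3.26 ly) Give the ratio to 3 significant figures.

Star 1: d = 1/p = 1/0.0262″ = 38.17 pc
Star 1: M = m − 5 log₁₀ d + 5 = 2.62 − 5·1.5817 + 5 = -0.288
Star 2: d = 7480 ly / 3.26 = 2294 pc
Star 2: M = m − 5 log₁₀ d + 5 = 27.09 − 5·3.3607 + 5 = 15.287
ΔM = M_1 − M_2 = -0.288 − (15.287) = -15.575; smaller M is more luminous → Star 1.
L ratio = 10^(0.4 |ΔM|) = 10^6.230 = 1.698×10^6

Star 1 is more luminous, by a factor of 1.70×10^6.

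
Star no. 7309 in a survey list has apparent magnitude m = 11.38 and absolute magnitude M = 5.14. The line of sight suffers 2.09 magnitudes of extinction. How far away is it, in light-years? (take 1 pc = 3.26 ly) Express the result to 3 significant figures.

d ≈ 220 ly

m − M = 5 log₁₀(d/10 pc) + A  ⇒  11.38 − (5.14) − 2.09 = 5 log₁₀(d/10)
4.150 = 5 log₁₀(d/10)
log₁₀ d = (m − M − A)/5 + 1 = 1.8300
d = 10^1.8300 = 67.61 pc
= 220.4 ly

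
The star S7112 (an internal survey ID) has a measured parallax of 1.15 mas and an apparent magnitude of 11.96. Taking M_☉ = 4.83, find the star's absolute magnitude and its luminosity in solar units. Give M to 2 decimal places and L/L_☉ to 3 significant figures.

M ≈ 2.26; L/L_☉ ≈ 10.6

d = 1/p = 1000/1.15 mas = 869.6 pc
M = m − 5 log₁₀ d + 5 = 11.96 − 5·2.9393 + 5 = 2.263
M − M_☉ = 2.263 − 4.83 = -2.567
L/L_☉ = 10^(−0.4 × -2.567) = 10.63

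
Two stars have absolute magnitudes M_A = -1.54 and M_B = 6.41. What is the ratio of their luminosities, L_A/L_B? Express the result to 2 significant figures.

L_A/L_B ≈ 1500

ΔM = M_A − M_B = -7.95
L_A/L_B = 10^(−0.4 ΔM) = 10^3.180 = 1514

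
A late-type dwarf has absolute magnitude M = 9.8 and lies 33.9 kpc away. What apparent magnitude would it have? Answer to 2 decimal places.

m ≈ 27.45

d = 33.9 kpc = 33900 pc
m = M + 5 log₁₀ d − 5 = 9.8 + 5·4.5302 − 5 = 27.451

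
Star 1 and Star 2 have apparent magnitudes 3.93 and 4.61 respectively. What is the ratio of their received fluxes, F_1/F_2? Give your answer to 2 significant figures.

Δm = 3.93 − (4.61) = -0.68
Flux ratio = 10^(−0.4 Δm) = 10^(−0.4 × -0.68) = 10^0.272 = 1.871

F_1/F_2 ≈ 1.9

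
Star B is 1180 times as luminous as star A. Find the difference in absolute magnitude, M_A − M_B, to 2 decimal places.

Pogson: ΔM = −2.5 log₁₀(ratio) = −2.5 log₁₀(1180) = −2.5 × 3.0719 = -7.680
Star B is brighter so has the smaller magnitude: M_A − M_B is positive.

M_A − M_B ≈ 7.68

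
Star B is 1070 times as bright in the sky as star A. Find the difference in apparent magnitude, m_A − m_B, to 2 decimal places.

m_A − m_B ≈ 7.57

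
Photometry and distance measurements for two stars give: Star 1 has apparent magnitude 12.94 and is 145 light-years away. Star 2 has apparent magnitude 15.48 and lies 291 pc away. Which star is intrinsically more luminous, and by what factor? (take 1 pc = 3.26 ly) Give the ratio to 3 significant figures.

Star 1: d = 145 ly / 3.26 = 44.48 pc
Star 1: M = m − 5 log₁₀ d + 5 = 12.94 − 5·1.6482 + 5 = 9.699
Star 2: M = m − 5 log₁₀ d + 5 = 15.48 − 5·2.4639 + 5 = 8.161
ΔM = M_1 − M_2 = 9.699 − (8.161) = 1.539; smaller M is more luminous → Star 2.
L ratio = 10^(0.4 |ΔM|) = 10^0.615 = 4.126

Star 2 is more luminous, by a factor of 4.13.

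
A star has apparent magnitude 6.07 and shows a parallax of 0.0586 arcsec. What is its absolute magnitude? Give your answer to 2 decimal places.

d = 1/p = 1/0.0586″ = 17.06 pc
5 log₁₀(d/10 pc) = 5 log₁₀(17.06) − 5 = 1.161
M = m − 5 log₁₀(d/10) = 6.07 − 1.161 = 4.909

M ≈ 4.91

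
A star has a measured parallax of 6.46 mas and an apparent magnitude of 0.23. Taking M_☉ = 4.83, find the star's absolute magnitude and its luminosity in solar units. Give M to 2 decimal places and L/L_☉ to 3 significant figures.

M ≈ -5.72; L/L_☉ ≈ 16600

d = 1/p = 1000/6.46 mas = 154.8 pc
M = m − 5 log₁₀ d + 5 = 0.23 − 5·2.1898 + 5 = -5.719
M − M_☉ = -5.719 − 4.83 = -10.549
L/L_☉ = 10^(−0.4 × -10.549) = 16580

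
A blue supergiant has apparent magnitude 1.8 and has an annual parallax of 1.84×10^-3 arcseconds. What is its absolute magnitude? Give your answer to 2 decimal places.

d = 1/p = 1/1.84×10^-3″ = 543.5 pc
5 log₁₀(d/10 pc) = 5 log₁₀(543.5) − 5 = 8.676
M = m − 5 log₁₀(d/10) = 1.8 − 8.676 = -6.876

M ≈ -6.88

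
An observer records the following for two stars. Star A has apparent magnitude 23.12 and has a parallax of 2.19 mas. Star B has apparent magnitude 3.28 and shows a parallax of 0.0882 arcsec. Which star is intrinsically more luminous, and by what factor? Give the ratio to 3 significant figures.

Star A: p = 2.19 mas = 2.19×10^-3″ → d = 1/p = 456.6 pc
Star A: M = m − 5 log₁₀ d + 5 = 23.12 − 5·2.6596 + 5 = 14.822
Star B: d = 1/p = 1/0.0882″ = 11.34 pc
Star B: M = m − 5 log₁₀ d + 5 = 3.28 − 5·1.0545 + 5 = 3.007
ΔM = M_A − M_B = 14.822 − (3.007) = 11.815; smaller M is more luminous → Star B.
L ratio = 10^(0.4 |ΔM|) = 10^4.726 = 53200

Star B is more luminous, by a factor of 53200.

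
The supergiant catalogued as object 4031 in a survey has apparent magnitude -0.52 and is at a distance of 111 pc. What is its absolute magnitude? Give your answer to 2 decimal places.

M ≈ -5.75

5 log₁₀(d/10 pc) = 5 log₁₀(111.0) − 5 = 5.227
M = m − 5 log₁₀(d/10) = -0.52 − 5.227 = -5.747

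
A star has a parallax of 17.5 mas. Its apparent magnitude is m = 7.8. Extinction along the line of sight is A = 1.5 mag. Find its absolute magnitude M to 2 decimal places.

M ≈ 2.52

p = 17.5 mas = 0.0175″ → d = 1/p = 57.14 pc
5 log₁₀(d/10 pc) = 5 log₁₀(57.14) − 5 = 3.785
M = m − 5 log₁₀(d/10) − A = 7.8 − 3.785 − 1.5 = 2.515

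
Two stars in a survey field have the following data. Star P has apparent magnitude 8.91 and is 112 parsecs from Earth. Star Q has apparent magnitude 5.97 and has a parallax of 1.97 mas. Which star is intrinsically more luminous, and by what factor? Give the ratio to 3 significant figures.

Star Q is more luminous, by a factor of 308.

Star P: M = m − 5 log₁₀ d + 5 = 8.91 − 5·2.0492 + 5 = 3.664
Star Q: p = 1.97 mas = 1.97×10^-3″ → d = 1/p = 507.6 pc
Star Q: M = m − 5 log₁₀ d + 5 = 5.97 − 5·2.7055 + 5 = -2.558
ΔM = M_P − M_Q = 3.664 − (-2.558) = 6.222; smaller M is more luminous → Star Q.
L ratio = 10^(0.4 |ΔM|) = 10^2.489 = 308.1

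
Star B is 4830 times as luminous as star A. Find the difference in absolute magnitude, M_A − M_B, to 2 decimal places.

M_A − M_B ≈ 9.21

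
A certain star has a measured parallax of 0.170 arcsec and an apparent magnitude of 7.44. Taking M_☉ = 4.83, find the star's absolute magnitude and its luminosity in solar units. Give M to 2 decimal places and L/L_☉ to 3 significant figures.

d = 1/p = 1/0.170″ = 5.882 pc
M = m − 5 log₁₀ d + 5 = 7.44 − 5·0.7696 + 5 = 8.592
M − M_☉ = 8.592 − 4.83 = 3.762
L/L_☉ = 10^(−0.4 × 3.762) = 0.03127

M ≈ 8.59; L/L_☉ ≈ 0.0313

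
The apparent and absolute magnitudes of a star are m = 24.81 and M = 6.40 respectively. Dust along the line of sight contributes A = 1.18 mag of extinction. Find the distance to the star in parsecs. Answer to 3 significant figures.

d ≈ 27900 pc

m − M = 5 log₁₀(d/10 pc) + A  ⇒  24.81 − (6.40) − 1.18 = 5 log₁₀(d/10)
17.230 = 5 log₁₀(d/10)
log₁₀ d = (m − M − A)/5 + 1 = 4.4460
d = 10^4.4460 = 27930 pc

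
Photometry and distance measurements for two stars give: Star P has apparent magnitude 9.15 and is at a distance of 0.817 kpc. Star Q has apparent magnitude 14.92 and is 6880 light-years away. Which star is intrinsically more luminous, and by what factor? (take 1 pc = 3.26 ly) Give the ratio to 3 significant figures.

Star P is more luminous, by a factor of 30.5.

Star P: d = 0.817 kpc = 817.0 pc
Star P: M = m − 5 log₁₀ d + 5 = 9.15 − 5·2.9122 + 5 = -0.411
Star Q: d = 6880 ly / 3.26 = 2110 pc
Star Q: M = m − 5 log₁₀ d + 5 = 14.92 − 5·3.3244 + 5 = 3.298
ΔM = M_P − M_Q = -0.411 − (3.298) = -3.709; smaller M is more luminous → Star P.
L ratio = 10^(0.4 |ΔM|) = 10^1.484 = 30.46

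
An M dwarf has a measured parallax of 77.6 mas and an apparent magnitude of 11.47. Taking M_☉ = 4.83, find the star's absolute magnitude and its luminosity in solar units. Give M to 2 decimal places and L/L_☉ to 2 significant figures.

M ≈ 10.92; L/L_☉ ≈ 3.7×10^-3

d = 1/p = 1000/77.6 mas = 12.89 pc
M = m − 5 log₁₀ d + 5 = 11.47 − 5·1.1101 + 5 = 10.919
M − M_☉ = 10.919 − 4.83 = 6.089
L/L_☉ = 10^(−0.4 × 6.089) = 3.667×10^-3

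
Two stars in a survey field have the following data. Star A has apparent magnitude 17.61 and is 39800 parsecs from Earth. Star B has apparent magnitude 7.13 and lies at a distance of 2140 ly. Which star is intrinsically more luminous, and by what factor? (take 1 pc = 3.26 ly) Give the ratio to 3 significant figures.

Star B is more luminous, by a factor of 4.23.

Star A: M = m − 5 log₁₀ d + 5 = 17.61 − 5·4.5999 + 5 = -0.389
Star B: d = 2140 ly / 3.26 = 656.4 pc
Star B: M = m − 5 log₁₀ d + 5 = 7.13 − 5·2.8172 + 5 = -1.956
ΔM = M_A − M_B = -0.389 − (-1.956) = 1.567; smaller M is more luminous → Star B.
L ratio = 10^(0.4 |ΔM|) = 10^0.627 = 4.233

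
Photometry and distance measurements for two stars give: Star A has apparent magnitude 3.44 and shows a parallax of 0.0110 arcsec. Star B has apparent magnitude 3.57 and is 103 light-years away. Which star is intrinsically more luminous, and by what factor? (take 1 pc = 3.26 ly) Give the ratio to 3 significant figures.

Star A is more luminous, by a factor of 9.33.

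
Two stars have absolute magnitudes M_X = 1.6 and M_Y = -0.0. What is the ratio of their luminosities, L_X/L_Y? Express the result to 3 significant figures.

L_X/L_Y ≈ 0.229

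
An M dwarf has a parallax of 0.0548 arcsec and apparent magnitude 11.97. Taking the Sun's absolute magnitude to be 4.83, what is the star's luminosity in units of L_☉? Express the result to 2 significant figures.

d = 1/p = 1/0.0548″ = 18.25 pc
M = m − 5 log₁₀ d + 5 = 11.97 − 5·1.2612 + 5 = 10.664
M − M_☉ = 10.664 − 4.83 = 5.834
L/L_☉ = 10^(−0.4 × 5.834) = 4.639×10^-3

L/L_☉ ≈ 4.6×10^-3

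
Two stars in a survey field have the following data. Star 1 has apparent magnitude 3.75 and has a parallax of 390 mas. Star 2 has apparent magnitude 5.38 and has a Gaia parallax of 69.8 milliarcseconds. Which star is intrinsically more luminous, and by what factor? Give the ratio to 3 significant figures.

Star 2 is more luminous, by a factor of 6.96.

Star 1: p = 390 mas = 0.390″ → d = 1/p = 2.564 pc
Star 1: M = m − 5 log₁₀ d + 5 = 3.75 − 5·0.4089 + 5 = 6.705
Star 2: p = 69.8 mas = 0.0698″ → d = 1/p = 14.33 pc
Star 2: M = m − 5 log₁₀ d + 5 = 5.38 − 5·1.1561 + 5 = 4.599
ΔM = M_1 − M_2 = 6.705 − (4.599) = 2.106; smaller M is more luminous → Star 2.
L ratio = 10^(0.4 |ΔM|) = 10^0.842 = 6.957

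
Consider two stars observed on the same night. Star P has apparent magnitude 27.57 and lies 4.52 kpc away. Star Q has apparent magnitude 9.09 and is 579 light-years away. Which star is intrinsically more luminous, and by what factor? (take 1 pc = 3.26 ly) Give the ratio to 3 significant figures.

Star P: d = 4.52 kpc = 4520 pc
Star P: M = m − 5 log₁₀ d + 5 = 27.57 − 5·3.6551 + 5 = 14.294
Star Q: d = 579 ly / 3.26 = 177.6 pc
Star Q: M = m − 5 log₁₀ d + 5 = 9.09 − 5·2.2495 + 5 = 2.843
ΔM = M_P − M_Q = 14.294 − (2.843) = 11.452; smaller M is more luminous → Star Q.
L ratio = 10^(0.4 |ΔM|) = 10^4.581 = 38080

Star Q is more luminous, by a factor of 38100.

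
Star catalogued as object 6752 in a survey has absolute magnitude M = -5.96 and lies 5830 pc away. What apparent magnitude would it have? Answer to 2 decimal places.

m ≈ 7.87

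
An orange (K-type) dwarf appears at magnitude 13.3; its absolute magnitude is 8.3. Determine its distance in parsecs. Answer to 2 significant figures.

Distance modulus: m − M = 13.3 − (8.3) = 5.000
m − M = 5 log₁₀ d − 5
log₁₀ d = (m − M)/5 + 1 = 2.0000
d = 10^2.0000 = 100.0 pc

d ≈ 100 pc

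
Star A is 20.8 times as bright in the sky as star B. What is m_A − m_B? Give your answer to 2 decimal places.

Pogson: Δm = −2.5 log₁₀(ratio) = −2.5 log₁₀(20.8) = −2.5 × 1.3181 = -3.295
Star A is brighter, so it has the smaller magnitude: the difference is negative.

m_A − m_B ≈ -3.30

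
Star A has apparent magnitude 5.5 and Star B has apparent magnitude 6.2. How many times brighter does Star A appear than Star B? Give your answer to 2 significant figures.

Magnitude difference = -0.7
Flux ratio = 10^(−0.4 Δm) = 10^(−0.4 × -0.7) = 10^0.280 = 1.905

1.9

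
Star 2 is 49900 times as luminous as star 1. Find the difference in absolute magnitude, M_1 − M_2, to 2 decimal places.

Pogson: ΔM = −2.5 log₁₀(ratio) = −2.5 log₁₀(49900) = −2.5 × 4.6981 = -11.745
Star 2 is brighter so has the smaller magnitude: M_1 − M_2 is positive.

M_1 − M_2 ≈ 11.75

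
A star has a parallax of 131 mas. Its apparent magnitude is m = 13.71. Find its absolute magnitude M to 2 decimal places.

p = 131 mas = 0.131″ → d = 1/p = 7.634 pc
5 log₁₀(d/10 pc) = 5 log₁₀(7.634) − 5 = -0.586
M = m − 5 log₁₀(d/10) = 13.71 + 0.586 = 14.296

M ≈ 14.30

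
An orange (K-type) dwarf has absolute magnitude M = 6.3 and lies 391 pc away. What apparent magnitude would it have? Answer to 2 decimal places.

m = M + 5 log₁₀ d − 5 = 6.3 + 5·2.5922 − 5 = 14.261

m ≈ 14.26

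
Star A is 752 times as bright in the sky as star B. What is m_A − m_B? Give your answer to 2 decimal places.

m_A − m_B ≈ -7.19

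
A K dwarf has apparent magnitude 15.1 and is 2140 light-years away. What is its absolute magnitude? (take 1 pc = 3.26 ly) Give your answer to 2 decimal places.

M ≈ 6.01

d = 2140 ly / 3.26 = 656.4 pc
5 log₁₀(d/10 pc) = 5 log₁₀(656.4) − 5 = 9.086
M = m − 5 log₁₀(d/10) = 15.1 − 9.086 = 6.014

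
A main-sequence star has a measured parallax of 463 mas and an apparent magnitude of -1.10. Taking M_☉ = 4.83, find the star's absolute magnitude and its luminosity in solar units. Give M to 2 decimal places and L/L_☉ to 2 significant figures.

d = 1/p = 1000/463 mas = 2.160 pc
M = m − 5 log₁₀ d + 5 = -1.10 − 5·0.3344 + 5 = 2.228
M − M_☉ = 2.228 − 4.83 = -2.602
L/L_☉ = 10^(−0.4 × -2.602) = 10.99

M ≈ 2.23; L/L_☉ ≈ 11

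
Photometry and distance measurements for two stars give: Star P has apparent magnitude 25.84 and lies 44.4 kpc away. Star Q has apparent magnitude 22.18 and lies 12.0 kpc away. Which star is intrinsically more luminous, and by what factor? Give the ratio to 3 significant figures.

Star Q is more luminous, by a factor of 2.13.

Star P: d = 44.4 kpc = 44400 pc
Star P: M = m − 5 log₁₀ d + 5 = 25.84 − 5·4.6474 + 5 = 7.603
Star Q: d = 12.0 kpc = 12000 pc
Star Q: M = m − 5 log₁₀ d + 5 = 22.18 − 5·4.0792 + 5 = 6.784
ΔM = M_P − M_Q = 7.603 − (6.784) = 0.819; smaller M is more luminous → Star Q.
L ratio = 10^(0.4 |ΔM|) = 10^0.328 = 2.126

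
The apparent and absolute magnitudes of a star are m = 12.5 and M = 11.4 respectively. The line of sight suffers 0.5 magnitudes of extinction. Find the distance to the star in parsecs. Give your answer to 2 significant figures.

d ≈ 13 pc

m − M = 5 log₁₀(d/10 pc) + A  ⇒  12.5 − (11.4) − 0.5 = 5 log₁₀(d/10)
0.600 = 5 log₁₀(d/10)
log₁₀ d = (m − M − A)/5 + 1 = 1.1200
d = 10^1.1200 = 13.18 pc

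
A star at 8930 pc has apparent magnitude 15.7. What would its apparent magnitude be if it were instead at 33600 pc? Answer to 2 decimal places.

Flux ∝ 1/d², so Δm = 5 log₁₀(d₂/d₁) = 5 log₁₀(33600/8930) = 2.877
m₂ = m₁ + Δm = 15.7 + (2.877) = 18.577

m ≈ 18.58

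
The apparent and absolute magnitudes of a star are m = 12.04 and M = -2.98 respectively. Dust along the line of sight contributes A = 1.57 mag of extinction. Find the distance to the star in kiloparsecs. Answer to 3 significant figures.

m − M = 5 log₁₀(d/10 pc) + A  ⇒  12.04 − (-2.98) − 1.57 = 5 log₁₀(d/10)
13.450 = 5 log₁₀(d/10)
log₁₀ d = (m − M − A)/5 + 1 = 3.6900
d = 10^3.6900 = 4898 pc
= 4.898 kpc

d ≈ 4.90 kpc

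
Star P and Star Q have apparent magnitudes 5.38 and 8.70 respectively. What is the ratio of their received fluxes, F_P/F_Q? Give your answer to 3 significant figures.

Magnitude difference = -3.32
Flux ratio = 10^(−0.4 Δm) = 10^(−0.4 × -3.32) = 10^1.328 = 21.28

F_P/F_Q ≈ 21.3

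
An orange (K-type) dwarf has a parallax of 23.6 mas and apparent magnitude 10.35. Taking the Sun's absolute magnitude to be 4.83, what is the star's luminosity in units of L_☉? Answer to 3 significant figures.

L/L_☉ ≈ 0.111

d = 1/p = 1000/23.6 mas = 42.37 pc
M = m − 5 log₁₀ d + 5 = 10.35 − 5·1.6271 + 5 = 7.215
M − M_☉ = 7.215 − 4.83 = 2.385
L/L_☉ = 10^(−0.4 × 2.385) = 0.1112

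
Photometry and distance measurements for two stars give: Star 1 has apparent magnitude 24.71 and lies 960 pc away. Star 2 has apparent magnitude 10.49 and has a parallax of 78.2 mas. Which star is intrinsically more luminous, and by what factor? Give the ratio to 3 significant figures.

Star 1: M = m − 5 log₁₀ d + 5 = 24.71 − 5·2.9823 + 5 = 14.799
Star 2: p = 78.2 mas = 0.0782″ → d = 1/p = 12.79 pc
Star 2: M = m − 5 log₁₀ d + 5 = 10.49 − 5·1.1068 + 5 = 9.956
ΔM = M_1 − M_2 = 14.799 − (9.956) = 4.843; smaller M is more luminous → Star 2.
L ratio = 10^(0.4 |ΔM|) = 10^1.937 = 86.51

Star 2 is more luminous, by a factor of 86.5.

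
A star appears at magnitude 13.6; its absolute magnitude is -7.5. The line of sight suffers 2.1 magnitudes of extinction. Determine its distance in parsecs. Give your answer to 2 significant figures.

m − M = 5 log₁₀(d/10 pc) + A  ⇒  13.6 − (-7.5) − 2.1 = 5 log₁₀(d/10)
19.000 = 5 log₁₀(d/10)
log₁₀ d = (m − M − A)/5 + 1 = 4.8000
d = 10^4.8000 = 63100 pc

d ≈ 63000 pc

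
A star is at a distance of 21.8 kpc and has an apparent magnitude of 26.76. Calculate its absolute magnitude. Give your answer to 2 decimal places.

M ≈ 10.07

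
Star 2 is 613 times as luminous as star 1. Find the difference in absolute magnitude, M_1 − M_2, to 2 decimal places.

M_1 − M_2 ≈ 6.97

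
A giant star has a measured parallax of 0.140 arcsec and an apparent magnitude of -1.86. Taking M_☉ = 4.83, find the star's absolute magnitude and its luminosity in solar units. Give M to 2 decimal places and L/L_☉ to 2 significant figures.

M ≈ -1.13; L/L_☉ ≈ 240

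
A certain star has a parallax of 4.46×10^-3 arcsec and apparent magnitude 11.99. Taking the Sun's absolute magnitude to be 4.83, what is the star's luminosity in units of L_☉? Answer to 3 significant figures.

d = 1/p = 1/4.46×10^-3″ = 224.2 pc
M = m − 5 log₁₀ d + 5 = 11.99 − 5·2.3507 + 5 = 5.237
M − M_☉ = 5.237 − 4.83 = 0.407
L/L_☉ = 10^(−0.4 × 0.407) = 0.6876

L/L_☉ ≈ 0.688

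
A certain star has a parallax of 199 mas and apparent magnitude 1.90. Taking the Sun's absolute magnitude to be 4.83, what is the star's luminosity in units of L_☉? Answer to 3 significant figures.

d = 1/p = 1000/199 mas = 5.025 pc
M = m − 5 log₁₀ d + 5 = 1.90 − 5·0.7011 + 5 = 3.394
M − M_☉ = 3.394 − 4.83 = -1.436
L/L_☉ = 10^(−0.4 × -1.436) = 3.752

L/L_☉ ≈ 3.75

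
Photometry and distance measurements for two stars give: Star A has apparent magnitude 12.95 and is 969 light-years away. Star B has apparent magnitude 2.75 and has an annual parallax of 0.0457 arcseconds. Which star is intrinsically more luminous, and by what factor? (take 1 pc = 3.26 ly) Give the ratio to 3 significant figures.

Star B is more luminous, by a factor of 65.2.

Star A: d = 969 ly / 3.26 = 297.2 pc
Star A: M = m − 5 log₁₀ d + 5 = 12.95 − 5·2.4731 + 5 = 5.584
Star B: d = 1/p = 1/0.0457″ = 21.88 pc
Star B: M = m − 5 log₁₀ d + 5 = 2.75 − 5·1.3401 + 5 = 1.050
ΔM = M_A − M_B = 5.584 − (1.050) = 4.535; smaller M is more luminous → Star B.
L ratio = 10^(0.4 |ΔM|) = 10^1.814 = 65.16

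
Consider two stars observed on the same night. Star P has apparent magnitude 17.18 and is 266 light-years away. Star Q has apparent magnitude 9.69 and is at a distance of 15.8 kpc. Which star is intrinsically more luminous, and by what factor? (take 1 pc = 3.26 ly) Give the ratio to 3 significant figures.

Star Q is more luminous, by a factor of 3.72×10^7.

Star P: d = 266 ly / 3.26 = 81.60 pc
Star P: M = m − 5 log₁₀ d + 5 = 17.18 − 5·1.9117 + 5 = 12.622
Star Q: d = 15.8 kpc = 15800 pc
Star Q: M = m − 5 log₁₀ d + 5 = 9.69 − 5·4.1987 + 5 = -6.303
ΔM = M_P − M_Q = 12.622 − (-6.303) = 18.925; smaller M is more luminous → Star Q.
L ratio = 10^(0.4 |ΔM|) = 10^7.570 = 3.715×10^7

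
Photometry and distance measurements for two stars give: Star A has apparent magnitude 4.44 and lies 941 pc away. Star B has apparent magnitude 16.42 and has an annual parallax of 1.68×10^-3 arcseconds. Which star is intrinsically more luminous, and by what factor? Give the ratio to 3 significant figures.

Star A: M = m − 5 log₁₀ d + 5 = 4.44 − 5·2.9736 + 5 = -5.428
Star B: d = 1/p = 1/1.68×10^-3″ = 595.2 pc
Star B: M = m − 5 log₁₀ d + 5 = 16.42 − 5·2.7747 + 5 = 7.547
ΔM = M_A − M_B = -5.428 − (7.547) = -12.974; smaller M is more luminous → Star A.
L ratio = 10^(0.4 |ΔM|) = 10^5.190 = 154800

Star A is more luminous, by a factor of 155000.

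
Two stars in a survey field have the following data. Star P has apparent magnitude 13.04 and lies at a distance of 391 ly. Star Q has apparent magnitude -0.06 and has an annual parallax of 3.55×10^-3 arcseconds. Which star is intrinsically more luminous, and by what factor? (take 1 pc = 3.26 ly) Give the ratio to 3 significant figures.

Star P: d = 391 ly / 3.26 = 119.9 pc
Star P: M = m − 5 log₁₀ d + 5 = 13.04 − 5·2.0790 + 5 = 7.645
Star Q: d = 1/p = 1/3.55×10^-3″ = 281.7 pc
Star Q: M = m − 5 log₁₀ d + 5 = -0.06 − 5·2.4498 + 5 = -7.309
ΔM = M_P − M_Q = 7.645 − (-7.309) = 14.954; smaller M is more luminous → Star Q.
L ratio = 10^(0.4 |ΔM|) = 10^5.982 = 958600

Star Q is more luminous, by a factor of 959000.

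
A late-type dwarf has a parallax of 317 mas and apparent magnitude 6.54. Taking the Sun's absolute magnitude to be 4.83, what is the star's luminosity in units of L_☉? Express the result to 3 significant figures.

L/L_☉ ≈ 0.0206

d = 1/p = 1000/317 mas = 3.155 pc
M = m − 5 log₁₀ d + 5 = 6.54 − 5·0.4989 + 5 = 9.045
M − M_☉ = 9.045 − 4.83 = 4.215
L/L_☉ = 10^(−0.4 × 4.215) = 0.02060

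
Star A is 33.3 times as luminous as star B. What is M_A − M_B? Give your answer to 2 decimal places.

Pogson: ΔM = −2.5 log₁₀(ratio) = −2.5 log₁₀(33.3) = −2.5 × 1.5224 = -3.806
Star A is brighter, so it has the smaller magnitude: the difference is negative.

M_A − M_B ≈ -3.81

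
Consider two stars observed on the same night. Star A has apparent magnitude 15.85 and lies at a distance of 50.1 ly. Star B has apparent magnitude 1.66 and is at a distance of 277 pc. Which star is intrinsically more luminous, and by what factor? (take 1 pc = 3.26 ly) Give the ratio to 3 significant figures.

Star B is more luminous, by a factor of 1.54×10^8.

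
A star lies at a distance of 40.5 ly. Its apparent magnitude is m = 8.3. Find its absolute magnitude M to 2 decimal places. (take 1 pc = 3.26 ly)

M ≈ 7.83

d = 40.5 ly / 3.26 = 12.42 pc
5 log₁₀(d/10 pc) = 5 log₁₀(12.42) − 5 = 0.471
M = m − 5 log₁₀(d/10) = 8.3 − 0.471 = 7.829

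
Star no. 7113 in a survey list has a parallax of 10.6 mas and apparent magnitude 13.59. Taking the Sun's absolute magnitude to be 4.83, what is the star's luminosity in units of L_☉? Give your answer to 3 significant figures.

d = 1/p = 1000/10.6 mas = 94.34 pc
M = m − 5 log₁₀ d + 5 = 13.59 − 5·1.9747 + 5 = 8.717
M − M_☉ = 8.717 − 4.83 = 3.887
L/L_☉ = 10^(−0.4 × 3.887) = 0.02789

L/L_☉ ≈ 0.0279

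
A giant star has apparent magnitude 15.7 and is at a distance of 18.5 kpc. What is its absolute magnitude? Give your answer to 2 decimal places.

M ≈ -0.64

d = 18.5 kpc = 18500 pc
5 log₁₀(d/10 pc) = 5 log₁₀(18500) − 5 = 16.336
M = m − 5 log₁₀(d/10) = 15.7 − 16.336 = -0.636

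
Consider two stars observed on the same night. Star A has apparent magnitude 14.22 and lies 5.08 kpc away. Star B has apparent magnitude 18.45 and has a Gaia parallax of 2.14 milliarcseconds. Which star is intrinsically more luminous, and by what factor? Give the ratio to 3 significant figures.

Star A is more luminous, by a factor of 5820.

Star A: d = 5.08 kpc = 5080 pc
Star A: M = m − 5 log₁₀ d + 5 = 14.22 − 5·3.7059 + 5 = 0.691
Star B: p = 2.14 mas = 2.14×10^-3″ → d = 1/p = 467.3 pc
Star B: M = m − 5 log₁₀ d + 5 = 18.45 − 5·2.6696 + 5 = 10.102
ΔM = M_A − M_B = 0.691 − (10.102) = -9.411; smaller M is more luminous → Star A.
L ratio = 10^(0.4 |ΔM|) = 10^3.765 = 5815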